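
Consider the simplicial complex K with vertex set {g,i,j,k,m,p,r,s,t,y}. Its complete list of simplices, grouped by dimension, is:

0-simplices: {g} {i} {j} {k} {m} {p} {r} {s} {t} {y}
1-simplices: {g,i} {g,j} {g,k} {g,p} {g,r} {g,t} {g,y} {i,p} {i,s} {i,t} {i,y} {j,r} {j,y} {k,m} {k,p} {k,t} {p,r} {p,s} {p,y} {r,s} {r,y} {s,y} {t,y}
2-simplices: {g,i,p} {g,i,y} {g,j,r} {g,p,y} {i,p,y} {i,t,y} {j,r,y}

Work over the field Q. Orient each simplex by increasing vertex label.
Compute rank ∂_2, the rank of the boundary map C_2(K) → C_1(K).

rank∂_2=6

n_0=10 n_1=23 n_2=7  [Q]
∂1: piv[gi,gj,gk,gp,gr,gt,gy,is,km] rk=9  ker:ip,it,iy,jr,jy,kp,kt,pr,ps,py,rs,ry,sy,ty
∂2: piv[gip,giy,gjr,gpy,ity,jry] rk=6  ker:ipy
rk∂_2=6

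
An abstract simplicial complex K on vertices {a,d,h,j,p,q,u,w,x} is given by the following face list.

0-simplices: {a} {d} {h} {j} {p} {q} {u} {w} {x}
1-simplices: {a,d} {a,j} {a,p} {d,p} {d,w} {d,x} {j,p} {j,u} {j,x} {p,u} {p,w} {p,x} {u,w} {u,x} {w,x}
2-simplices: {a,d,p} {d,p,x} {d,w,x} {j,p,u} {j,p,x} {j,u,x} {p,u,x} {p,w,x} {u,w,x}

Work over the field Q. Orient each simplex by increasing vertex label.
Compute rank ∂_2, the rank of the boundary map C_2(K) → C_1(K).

rank∂_2=8

n_0=9 n_1=15 n_2=9  [Q]
∂1: piv[ad,aj,ap,dw,dx,ju] rk=6  ker:dp,jp,jx,pu,pw,px,uw,ux,wx
∂2: piv[adp,dpx,dwx,jpu,jpx,jux,pwx,uwx] rk=8  ker:pux
rk∂_2=8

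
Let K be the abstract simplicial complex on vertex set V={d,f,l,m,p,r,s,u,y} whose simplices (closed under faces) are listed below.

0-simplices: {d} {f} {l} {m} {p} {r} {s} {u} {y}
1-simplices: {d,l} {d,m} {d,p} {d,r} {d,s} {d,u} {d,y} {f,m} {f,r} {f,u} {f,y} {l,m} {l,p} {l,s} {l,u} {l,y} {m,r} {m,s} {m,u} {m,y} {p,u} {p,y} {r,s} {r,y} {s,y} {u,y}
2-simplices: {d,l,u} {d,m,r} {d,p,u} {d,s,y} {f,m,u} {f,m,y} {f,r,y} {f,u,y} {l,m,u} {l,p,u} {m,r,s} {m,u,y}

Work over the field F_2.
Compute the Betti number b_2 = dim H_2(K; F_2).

n_0=9 n_1=26 n_2=12  [Z2]
∂1: piv[dl,dm,dp,dr,ds,du,dy,fm] rk=8  ker:fr,fu,fy,lm,lp,ls,lu,ly,mr,ms,mu,my,pu,py,rs,ry,sy,uy
∂2: piv[dlu,dmr,dpu,dsy,fmu,fmy,fry,fuy,lmu,lpu,mrs] rk=11  ker:muy
b_2=(12−11)−0=1

b_2=1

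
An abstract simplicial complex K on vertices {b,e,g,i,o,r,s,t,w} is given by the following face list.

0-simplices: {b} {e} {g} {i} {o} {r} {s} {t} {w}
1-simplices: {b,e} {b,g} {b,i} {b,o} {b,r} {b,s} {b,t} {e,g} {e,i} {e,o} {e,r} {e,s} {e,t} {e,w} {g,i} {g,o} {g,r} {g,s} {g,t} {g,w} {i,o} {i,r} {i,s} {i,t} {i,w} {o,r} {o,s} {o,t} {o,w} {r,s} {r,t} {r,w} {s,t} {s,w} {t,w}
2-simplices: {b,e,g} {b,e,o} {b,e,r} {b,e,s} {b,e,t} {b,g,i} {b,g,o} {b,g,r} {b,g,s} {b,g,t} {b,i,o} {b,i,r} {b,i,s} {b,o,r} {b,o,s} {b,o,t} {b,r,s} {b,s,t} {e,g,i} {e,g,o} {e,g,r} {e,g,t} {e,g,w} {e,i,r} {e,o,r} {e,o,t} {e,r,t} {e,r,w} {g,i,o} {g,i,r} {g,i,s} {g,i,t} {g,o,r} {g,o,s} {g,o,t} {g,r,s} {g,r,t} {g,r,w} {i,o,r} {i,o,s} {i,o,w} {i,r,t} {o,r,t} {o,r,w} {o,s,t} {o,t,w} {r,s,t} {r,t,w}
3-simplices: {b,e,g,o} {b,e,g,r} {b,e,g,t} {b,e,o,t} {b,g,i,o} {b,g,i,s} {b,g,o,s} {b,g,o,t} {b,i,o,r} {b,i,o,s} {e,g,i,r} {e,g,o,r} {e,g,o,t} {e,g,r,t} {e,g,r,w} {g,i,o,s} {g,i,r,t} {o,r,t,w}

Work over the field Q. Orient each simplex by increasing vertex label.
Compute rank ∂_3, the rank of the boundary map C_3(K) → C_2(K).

n_0=9 n_1=35 n_2=48 n_3=18  [Q]
∂1: piv[be,bg,bi,bo,br,bs,bt,ew] rk=8  ker:eg,ei,eo,er,es,et,gi,go,gr,gs,gt,gw,io,ir,is,it,iw,or,os,ot,ow,rs,rt,rw,st,sw,tw
∂2: piv[beg,beo,ber,bes,bet,bgi,bgo,bgr,bgs,bgt,bio,bir,bis,bor,bos,bot,brs,bst,egi,egw,ert,erw,git,iow,orw,otw] rk=26  ker:ego,egr,egt,eir,eor,eot,gio,gir,gis,gor,gos,got,grs,grt,grw,ior,ios,irt,ort,ost,rst,rtw
∂3: piv[bego,begr,begt,beot,bgio,bgis,bgos,bgot,bior,bios,egir,egor,egrt,egrw,girt,ortw] rk=16  ker:egot,gios
rk∂_3=16

rank∂_3=16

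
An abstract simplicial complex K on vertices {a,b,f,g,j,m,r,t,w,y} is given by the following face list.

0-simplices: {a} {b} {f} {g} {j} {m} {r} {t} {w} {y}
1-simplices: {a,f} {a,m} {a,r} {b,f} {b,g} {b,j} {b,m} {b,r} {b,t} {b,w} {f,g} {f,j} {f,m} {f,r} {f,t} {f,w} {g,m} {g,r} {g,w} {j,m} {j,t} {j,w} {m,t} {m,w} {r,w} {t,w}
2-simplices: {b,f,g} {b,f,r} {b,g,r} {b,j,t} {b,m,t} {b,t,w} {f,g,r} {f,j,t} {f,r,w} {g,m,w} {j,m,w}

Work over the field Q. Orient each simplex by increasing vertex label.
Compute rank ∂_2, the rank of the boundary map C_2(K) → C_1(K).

rank∂_2=10

n_0=10 n_1=26 n_2=11  [Q]
∂1: piv[af,am,ar,bf,bg,bj,bt,bw] rk=8  ker:bm,br,fg,fj,fm,fr,ft,fw,gm,gr,gw,jm,jt,jw,mt,mw,rw,tw
∂2: piv[bfg,bfr,bgr,bjt,bmt,btw,fjt,frw,gmw,jmw] rk=10  ker:fgr
rk∂_2=10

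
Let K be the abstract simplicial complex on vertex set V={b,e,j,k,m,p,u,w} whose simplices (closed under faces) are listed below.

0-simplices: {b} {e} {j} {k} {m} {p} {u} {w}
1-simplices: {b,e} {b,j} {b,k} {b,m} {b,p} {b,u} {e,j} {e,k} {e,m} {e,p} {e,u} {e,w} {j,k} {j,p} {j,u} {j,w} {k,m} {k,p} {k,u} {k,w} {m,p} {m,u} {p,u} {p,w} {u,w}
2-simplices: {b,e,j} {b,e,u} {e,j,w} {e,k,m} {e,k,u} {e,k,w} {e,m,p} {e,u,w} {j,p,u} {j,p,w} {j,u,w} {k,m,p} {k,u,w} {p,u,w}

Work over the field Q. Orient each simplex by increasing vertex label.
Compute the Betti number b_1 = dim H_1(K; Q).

n_0=8 n_1=25 n_2=14  [Q]
∂1: piv[be,bj,bk,bm,bp,bu,ew] rk=7  ker:ej,ek,em,ep,eu,jk,jp,ju,jw,km,kp,ku,kw,mp,mu,pu,pw,uw
∂2: piv[bej,beu,ejw,ekm,eku,ekw,emp,euw,jpu,jpw,juw,kmp] rk=12  ker:kuw,puw
b_1=(25−7)−12=6

b_1=6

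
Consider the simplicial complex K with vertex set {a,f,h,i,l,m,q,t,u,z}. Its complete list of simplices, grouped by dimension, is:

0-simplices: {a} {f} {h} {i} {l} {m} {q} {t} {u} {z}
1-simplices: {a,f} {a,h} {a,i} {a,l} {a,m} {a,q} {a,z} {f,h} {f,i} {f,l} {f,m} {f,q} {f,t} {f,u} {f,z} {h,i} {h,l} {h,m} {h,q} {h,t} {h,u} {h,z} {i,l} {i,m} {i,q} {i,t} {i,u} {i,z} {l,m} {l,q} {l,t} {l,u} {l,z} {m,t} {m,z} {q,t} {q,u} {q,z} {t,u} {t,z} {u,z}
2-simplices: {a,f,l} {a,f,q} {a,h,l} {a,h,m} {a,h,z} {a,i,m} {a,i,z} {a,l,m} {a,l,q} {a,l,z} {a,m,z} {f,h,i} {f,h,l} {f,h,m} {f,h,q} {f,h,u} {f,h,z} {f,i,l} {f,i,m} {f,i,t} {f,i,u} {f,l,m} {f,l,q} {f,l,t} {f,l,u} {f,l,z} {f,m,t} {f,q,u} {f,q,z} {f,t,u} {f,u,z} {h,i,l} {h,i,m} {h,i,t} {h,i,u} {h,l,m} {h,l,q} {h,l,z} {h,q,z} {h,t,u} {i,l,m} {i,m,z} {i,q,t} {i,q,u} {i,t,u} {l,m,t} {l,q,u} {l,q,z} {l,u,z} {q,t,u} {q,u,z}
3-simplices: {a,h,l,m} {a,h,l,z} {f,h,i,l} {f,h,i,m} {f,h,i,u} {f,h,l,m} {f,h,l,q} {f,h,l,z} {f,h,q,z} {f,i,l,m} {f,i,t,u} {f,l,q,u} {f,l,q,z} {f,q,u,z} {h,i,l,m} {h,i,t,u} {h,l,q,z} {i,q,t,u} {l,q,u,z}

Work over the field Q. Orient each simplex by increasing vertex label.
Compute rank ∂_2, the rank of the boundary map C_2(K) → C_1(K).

n_0=10 n_1=41 n_2=51 n_3=19  [Q]
∂1: piv[af,ah,ai,al,am,aq,az,ft,fu] rk=9  ker:fh,fi,fl,fm,fq,fz,hi,hl,hm,hq,ht,hu,hz,il,im,iq,it,iu,iz,lm,lq,lt,lu,lz,mt,mz,qt,qu,qz,tu,tz,uz
∂2: piv[afl,afq,ahl,ahm,ahz,aim,aiz,alm,alq,alz,amz,fhi,fhl,fhm,fhq,fhu,fhz,fil,fim,fit,fiu,flt,flu,fmt,fqu,fqz,ftu,fuz,hit,iqt,iqu] rk=31  ker:flm,flq,flz,hil,him,hiu,hlm,hlq,hlz,hqz,htu,ilm,imz,itu,lmt,lqu,lqz,luz,qtu,quz
∂3: piv[ahlm,ahlz,fhil,fhim,fhiu,fhlm,fhlq,fhlz,fhqz,film,fitu,flqu,flqz,fquz,hitu,iqtu,lquz] rk=17  ker:hilm,hlqz
rk∂_2=31

rank∂_2=31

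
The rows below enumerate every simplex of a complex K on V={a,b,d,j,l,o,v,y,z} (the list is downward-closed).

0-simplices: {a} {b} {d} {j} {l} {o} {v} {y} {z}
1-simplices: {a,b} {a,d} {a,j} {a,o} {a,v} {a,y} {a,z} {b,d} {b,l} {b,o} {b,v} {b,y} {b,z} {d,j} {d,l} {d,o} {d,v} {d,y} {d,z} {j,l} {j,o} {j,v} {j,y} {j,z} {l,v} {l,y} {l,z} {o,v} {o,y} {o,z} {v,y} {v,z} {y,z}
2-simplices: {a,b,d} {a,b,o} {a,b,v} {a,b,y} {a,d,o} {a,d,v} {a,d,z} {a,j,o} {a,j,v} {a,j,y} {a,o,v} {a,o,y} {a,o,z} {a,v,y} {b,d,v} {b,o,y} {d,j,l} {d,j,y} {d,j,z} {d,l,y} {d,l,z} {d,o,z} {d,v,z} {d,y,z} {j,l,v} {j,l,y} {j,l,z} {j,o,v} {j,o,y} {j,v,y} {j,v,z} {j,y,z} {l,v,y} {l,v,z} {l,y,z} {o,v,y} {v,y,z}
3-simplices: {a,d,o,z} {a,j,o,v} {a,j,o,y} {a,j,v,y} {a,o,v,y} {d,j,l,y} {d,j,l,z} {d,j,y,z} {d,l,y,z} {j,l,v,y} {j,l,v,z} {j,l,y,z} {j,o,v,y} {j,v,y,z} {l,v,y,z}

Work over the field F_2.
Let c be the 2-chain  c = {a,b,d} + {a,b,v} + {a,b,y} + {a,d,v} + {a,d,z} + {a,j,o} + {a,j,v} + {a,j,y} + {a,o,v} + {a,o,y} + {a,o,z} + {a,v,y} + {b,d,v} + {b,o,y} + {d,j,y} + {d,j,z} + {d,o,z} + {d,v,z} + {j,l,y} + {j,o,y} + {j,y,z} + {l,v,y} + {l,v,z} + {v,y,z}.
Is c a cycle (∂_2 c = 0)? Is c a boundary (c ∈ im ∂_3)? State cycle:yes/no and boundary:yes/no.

cycle:no boundary:no

n_0=9 n_1=33 n_2=37 n_3=15  [Z2]
∂1: piv[ab,ad,aj,ao,av,ay,az,bl] rk=8  ker:bd,bo,bv,by,bz,dj,dl,do,dv,dy,dz,jl,jo,jv,jy,jz,lv,ly,lz,ov,oy,oz,vy,vz,yz
∂2: piv[abd,abo,abv,aby,ado,adv,adz,ajo,ajv,ajy,aov,aoy,aoz,avy,djl,djy,djz,dly,dlz,dvz,dyz,jlv,jvz] rk=23  ker:bdv,boy,doz,jly,jlz,jov,joy,jvy,jyz,lvy,lvz,lyz,ovy,vyz
∂3: piv[adoz,ajov,ajoy,ajvy,aovy,djly,djlz,djyz,dlyz,jlvy,jlvz,jvyz] rk=12  ker:jlyz,jovy,lvyz
∂2c = {a,b} + {a,d} + {a,j} + {a,v} + {b,o} + {d,o} + {d,v} + {d,y} + {j,l} + {j,v} + {j,y} + {l,z} + {o,v} + {o,y} + {v,y} + {v,z}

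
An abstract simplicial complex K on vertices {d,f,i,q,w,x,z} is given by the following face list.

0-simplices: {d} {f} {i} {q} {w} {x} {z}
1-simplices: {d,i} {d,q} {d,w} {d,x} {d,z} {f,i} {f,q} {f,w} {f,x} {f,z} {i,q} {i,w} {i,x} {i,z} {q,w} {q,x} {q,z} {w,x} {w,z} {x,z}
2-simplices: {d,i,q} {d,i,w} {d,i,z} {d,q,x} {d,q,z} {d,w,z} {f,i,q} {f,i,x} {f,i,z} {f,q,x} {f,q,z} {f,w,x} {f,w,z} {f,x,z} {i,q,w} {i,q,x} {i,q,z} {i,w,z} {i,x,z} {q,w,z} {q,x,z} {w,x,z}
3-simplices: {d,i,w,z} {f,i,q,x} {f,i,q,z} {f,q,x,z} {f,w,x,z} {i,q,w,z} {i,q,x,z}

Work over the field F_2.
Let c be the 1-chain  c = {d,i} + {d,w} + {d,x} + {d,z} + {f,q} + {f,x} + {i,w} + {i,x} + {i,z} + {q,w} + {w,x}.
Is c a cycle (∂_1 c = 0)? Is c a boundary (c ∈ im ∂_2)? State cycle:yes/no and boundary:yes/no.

cycle:yes boundary:yes

n_0=7 n_1=20 n_2=22 n_3=7  [Z2]
∂1: piv[di,dq,dw,dx,dz,fi] rk=6  ker:fq,fw,fx,fz,iq,iw,ix,iz,qw,qx,qz,wx,wz,xz
∂2: piv[diq,diw,diz,dqx,dqz,dwz,fiq,fix,fiz,fqx,fwx,fwz,fxz,iqw] rk=14  ker:fqz,iqx,iqz,iwz,ixz,qwz,qxz,wxz
∂3: piv[diwz,fiqx,fiqz,fqxz,fwxz,iqwz,iqxz] rk=7
∂1c = 0
c vs im∂2: reduces to 0 ⇒ boundary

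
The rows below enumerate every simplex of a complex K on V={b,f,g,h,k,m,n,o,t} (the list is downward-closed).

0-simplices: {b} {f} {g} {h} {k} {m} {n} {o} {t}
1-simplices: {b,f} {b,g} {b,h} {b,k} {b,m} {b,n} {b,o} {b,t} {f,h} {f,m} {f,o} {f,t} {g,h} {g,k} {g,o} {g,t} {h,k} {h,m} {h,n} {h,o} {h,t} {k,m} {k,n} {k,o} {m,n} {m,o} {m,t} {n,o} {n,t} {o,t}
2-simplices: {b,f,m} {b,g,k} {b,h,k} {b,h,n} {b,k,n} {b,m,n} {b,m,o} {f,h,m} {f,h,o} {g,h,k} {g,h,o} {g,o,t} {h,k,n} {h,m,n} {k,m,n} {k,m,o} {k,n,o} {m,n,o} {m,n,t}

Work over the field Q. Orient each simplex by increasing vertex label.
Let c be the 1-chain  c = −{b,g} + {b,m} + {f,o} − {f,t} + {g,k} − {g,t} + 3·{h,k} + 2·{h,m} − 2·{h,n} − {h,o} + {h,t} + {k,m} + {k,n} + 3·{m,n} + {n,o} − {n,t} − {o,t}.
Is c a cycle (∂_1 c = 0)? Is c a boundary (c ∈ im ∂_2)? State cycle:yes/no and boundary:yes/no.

n_0=9 n_1=30 n_2=19  [Q]
∂1: piv[bf,bg,bh,bk,bm,bn,bo,bt] rk=8  ker:fh,fm,fo,ft,gh,gk,go,gt,hk,hm,hn,ho,ht,km,kn,ko,mn,mo,mt,no,nt,ot
∂2: piv[bfm,bgk,bhk,bhn,bkn,bmn,bmo,fhm,fho,ghk,gho,got,hmn,kmn,kmo,kno,mnt] rk=17  ker:hkn,mno
∂1c = −{g} − 3·{h} + 2·{k} + {m} + 2·{n} + 2·{o} − 3·{t}

cycle:no boundary:no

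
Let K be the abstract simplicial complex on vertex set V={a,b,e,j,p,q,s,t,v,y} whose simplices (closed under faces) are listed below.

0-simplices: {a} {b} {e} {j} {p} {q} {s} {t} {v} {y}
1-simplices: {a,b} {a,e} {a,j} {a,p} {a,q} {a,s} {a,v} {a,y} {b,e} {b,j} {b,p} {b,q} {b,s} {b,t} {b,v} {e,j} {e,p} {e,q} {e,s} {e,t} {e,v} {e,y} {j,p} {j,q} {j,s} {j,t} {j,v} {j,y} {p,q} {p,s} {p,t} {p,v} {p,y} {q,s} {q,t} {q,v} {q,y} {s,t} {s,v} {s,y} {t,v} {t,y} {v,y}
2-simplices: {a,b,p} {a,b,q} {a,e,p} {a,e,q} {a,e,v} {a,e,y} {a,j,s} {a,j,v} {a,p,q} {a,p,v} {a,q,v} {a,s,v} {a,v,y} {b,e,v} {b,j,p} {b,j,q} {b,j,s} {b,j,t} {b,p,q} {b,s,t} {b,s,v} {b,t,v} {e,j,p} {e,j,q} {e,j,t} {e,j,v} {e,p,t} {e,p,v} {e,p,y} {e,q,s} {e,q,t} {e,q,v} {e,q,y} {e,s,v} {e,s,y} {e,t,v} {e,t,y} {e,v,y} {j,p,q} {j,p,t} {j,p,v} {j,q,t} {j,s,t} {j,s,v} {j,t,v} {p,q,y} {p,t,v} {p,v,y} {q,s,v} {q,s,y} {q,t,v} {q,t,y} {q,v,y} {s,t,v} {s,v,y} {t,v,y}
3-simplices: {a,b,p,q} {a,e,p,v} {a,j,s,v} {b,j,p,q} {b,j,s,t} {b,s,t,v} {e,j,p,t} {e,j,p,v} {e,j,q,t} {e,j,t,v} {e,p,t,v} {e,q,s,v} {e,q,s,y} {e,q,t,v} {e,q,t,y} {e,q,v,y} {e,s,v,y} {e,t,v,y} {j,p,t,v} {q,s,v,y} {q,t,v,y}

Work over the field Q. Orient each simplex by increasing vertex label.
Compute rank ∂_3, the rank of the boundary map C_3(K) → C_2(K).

rank∂_3=18

n_0=10 n_1=43 n_2=56 n_3=21  [Q]
∂1: piv[ab,ae,aj,ap,aq,as,av,ay,bt] rk=9  ker:be,bj,bp,bq,bs,bv,ej,ep,eq,es,et,ev,ey,jp,jq,js,jt,jv,jy,pq,ps,pt,pv,py,qs,qt,qv,qy,st,sv,sy,tv,ty,vy
∂2: piv[abp,abq,aep,aeq,aev,aey,ajs,ajv,apq,apv,aqv,asv,avy,bev,bjp,bjq,bjs,bjt,bst,bsv,btv,ejp,ejt,ejv,ept,epy,eqs,eqt,eqy,esv,esy,ety] rk=32  ker:bpq,ejq,epv,eqv,etv,evy,jpq,jpt,jpv,jqt,jst,jsv,jtv,pqy,ptv,pvy,qsv,qsy,qtv,qty,qvy,stv,svy,tvy
∂3: piv[abpq,aepv,ajsv,bjpq,bjst,bstv,ejpt,ejpv,ejqt,ejtv,eptv,eqsv,eqsy,eqtv,eqty,eqvy,esvy,etvy] rk=18  ker:jptv,qsvy,qtvy
rk∂_3=18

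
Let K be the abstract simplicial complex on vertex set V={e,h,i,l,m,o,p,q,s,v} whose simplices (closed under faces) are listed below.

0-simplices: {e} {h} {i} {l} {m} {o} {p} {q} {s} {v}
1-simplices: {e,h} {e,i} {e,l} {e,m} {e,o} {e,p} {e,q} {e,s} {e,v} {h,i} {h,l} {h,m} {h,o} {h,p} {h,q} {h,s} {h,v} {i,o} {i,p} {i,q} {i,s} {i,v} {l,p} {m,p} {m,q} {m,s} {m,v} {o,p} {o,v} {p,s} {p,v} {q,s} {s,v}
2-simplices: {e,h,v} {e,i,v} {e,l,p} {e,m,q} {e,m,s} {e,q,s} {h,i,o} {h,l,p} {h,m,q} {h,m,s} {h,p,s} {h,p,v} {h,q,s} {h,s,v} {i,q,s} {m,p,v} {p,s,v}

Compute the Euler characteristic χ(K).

χ(K)=-6

n_0=10 n_1=33 n_2=17
χ=+10−33+17=-6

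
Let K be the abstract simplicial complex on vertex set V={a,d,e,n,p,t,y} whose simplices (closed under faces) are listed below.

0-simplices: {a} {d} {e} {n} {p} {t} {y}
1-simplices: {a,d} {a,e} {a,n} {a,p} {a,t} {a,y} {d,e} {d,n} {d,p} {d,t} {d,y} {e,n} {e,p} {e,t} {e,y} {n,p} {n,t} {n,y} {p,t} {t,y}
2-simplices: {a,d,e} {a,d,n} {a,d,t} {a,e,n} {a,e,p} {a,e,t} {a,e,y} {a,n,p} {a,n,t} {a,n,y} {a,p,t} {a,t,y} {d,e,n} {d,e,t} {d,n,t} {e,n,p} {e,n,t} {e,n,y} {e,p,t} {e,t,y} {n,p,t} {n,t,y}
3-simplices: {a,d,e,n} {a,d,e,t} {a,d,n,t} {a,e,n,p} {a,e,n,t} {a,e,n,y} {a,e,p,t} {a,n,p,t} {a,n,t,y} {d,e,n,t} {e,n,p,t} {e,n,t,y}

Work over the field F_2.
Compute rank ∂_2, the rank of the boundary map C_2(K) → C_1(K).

rank∂_2=12

n_0=7 n_1=20 n_2=22 n_3=12  [Z2]
∂1: piv[ad,ae,an,ap,at,ay] rk=6  ker:de,dn,dp,dt,dy,en,ep,et,ey,np,nt,ny,pt,ty
∂2: piv[ade,adn,adt,aen,aep,aet,aey,anp,ant,any,apt,aty] rk=12  ker:den,det,dnt,enp,ent,eny,ept,ety,npt,nty
∂3: piv[aden,adet,adnt,aenp,aent,aeny,aept,anpt,anty,enty] rk=10  ker:dent,enpt
rk∂_2=12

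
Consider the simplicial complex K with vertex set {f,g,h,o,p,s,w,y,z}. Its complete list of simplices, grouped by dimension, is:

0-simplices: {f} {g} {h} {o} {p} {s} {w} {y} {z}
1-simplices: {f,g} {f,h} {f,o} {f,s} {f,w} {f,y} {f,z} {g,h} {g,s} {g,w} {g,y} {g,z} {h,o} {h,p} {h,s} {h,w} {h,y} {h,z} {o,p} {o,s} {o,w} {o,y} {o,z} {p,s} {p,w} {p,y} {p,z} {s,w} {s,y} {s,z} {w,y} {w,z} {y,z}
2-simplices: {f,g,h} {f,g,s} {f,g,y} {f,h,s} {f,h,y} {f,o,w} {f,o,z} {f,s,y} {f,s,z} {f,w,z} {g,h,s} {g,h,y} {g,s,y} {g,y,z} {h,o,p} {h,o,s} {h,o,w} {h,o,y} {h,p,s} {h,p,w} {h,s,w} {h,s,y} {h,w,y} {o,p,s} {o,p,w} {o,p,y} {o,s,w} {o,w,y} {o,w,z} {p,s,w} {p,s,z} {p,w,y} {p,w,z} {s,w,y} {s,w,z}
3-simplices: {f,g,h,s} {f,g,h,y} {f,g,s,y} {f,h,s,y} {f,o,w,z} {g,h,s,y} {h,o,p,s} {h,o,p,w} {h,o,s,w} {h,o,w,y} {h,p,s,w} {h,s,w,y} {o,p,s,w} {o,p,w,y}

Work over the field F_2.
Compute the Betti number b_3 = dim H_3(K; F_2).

b_3=2

n_0=9 n_1=33 n_2=35 n_3=14  [Z2]
∂1: piv[fg,fh,fo,fs,fw,fy,fz,hp] rk=8  ker:gh,gs,gw,gy,gz,ho,hs,hw,hy,hz,op,os,ow,oy,oz,ps,pw,py,pz,sw,sy,sz,wy,wz,yz
∂2: piv[fgh,fgs,fgy,fhs,fhy,fow,foz,fsy,fsz,fwz,gyz,hop,hos,how,hoy,hps,hpw,hsw,hwy,opy,psz,pwz] rk=22  ker:ghs,ghy,gsy,hsy,ops,opw,osw,owy,owz,psw,pwy,swy,swz
∂3: piv[fghs,fghy,fgsy,fhsy,fowz,hops,hopw,hosw,howy,hpsw,hswy,opwy] rk=12  ker:ghsy,opsw
b_3=(14−12)−0=2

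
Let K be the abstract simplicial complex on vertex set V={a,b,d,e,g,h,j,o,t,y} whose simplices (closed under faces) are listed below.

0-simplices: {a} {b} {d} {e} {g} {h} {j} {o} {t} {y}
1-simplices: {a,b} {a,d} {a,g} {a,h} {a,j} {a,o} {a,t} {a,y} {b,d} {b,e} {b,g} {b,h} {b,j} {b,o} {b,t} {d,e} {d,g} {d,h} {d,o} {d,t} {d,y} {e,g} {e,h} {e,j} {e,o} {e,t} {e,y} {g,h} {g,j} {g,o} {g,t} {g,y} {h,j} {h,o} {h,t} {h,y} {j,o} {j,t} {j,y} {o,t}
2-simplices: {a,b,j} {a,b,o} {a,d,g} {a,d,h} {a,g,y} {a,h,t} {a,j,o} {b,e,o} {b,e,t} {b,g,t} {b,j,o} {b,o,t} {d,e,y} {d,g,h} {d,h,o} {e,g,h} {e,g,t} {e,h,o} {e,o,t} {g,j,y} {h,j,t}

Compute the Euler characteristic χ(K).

χ(K)=-9

n_0=10 n_1=40 n_2=21
χ=+10−40+21=-9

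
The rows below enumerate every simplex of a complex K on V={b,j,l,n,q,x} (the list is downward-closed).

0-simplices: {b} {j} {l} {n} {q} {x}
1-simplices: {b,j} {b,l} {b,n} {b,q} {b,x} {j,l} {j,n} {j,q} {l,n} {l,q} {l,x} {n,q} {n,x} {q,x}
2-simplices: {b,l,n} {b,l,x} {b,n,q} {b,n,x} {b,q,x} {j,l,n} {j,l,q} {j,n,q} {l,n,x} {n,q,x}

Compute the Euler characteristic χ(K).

n_0=6 n_1=14 n_2=10
χ=+6−14+10=2

χ(K)=2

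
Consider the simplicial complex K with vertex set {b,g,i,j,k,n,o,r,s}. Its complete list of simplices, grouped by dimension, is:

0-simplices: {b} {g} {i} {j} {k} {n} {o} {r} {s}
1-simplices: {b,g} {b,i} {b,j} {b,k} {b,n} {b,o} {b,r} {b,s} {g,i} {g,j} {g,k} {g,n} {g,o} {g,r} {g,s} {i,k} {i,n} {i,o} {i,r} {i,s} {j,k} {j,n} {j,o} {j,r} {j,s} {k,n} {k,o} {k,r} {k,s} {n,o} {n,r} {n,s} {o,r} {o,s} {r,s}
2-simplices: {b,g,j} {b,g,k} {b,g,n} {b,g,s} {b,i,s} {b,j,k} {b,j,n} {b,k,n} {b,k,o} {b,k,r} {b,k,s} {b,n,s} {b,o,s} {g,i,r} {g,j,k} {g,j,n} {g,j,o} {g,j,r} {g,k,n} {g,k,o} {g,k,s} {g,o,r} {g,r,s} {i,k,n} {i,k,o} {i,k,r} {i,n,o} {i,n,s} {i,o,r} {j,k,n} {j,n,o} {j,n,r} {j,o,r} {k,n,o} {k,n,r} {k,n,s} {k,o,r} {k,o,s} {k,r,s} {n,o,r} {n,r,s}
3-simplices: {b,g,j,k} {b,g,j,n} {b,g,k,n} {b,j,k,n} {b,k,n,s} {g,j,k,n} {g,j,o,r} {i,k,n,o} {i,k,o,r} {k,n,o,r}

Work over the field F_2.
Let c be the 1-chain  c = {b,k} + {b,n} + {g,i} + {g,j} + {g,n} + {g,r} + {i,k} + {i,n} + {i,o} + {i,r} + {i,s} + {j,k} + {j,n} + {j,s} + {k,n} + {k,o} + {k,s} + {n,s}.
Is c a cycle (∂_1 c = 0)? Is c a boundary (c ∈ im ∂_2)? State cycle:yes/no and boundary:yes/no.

cycle:yes boundary:no

n_0=9 n_1=35 n_2=41 n_3=10  [Z2]
∂1: piv[bg,bi,bj,bk,bn,bo,br,bs] rk=8  ker:gi,gj,gk,gn,go,gr,gs,ik,in,io,ir,is,jk,jn,jo,jr,js,kn,ko,kr,ks,no,nr,ns,or,os,rs
∂2: piv[bgj,bgk,bgn,bgs,bis,bjk,bjn,bkn,bko,bkr,bks,bns,bos,gir,gjo,gjr,gko,gor,grs,ikn,iko,ikr,ino,ins,ior,jnr] rk=26  ker:gjk,gjn,gkn,gks,jkn,jno,jor,kno,knr,kns,kor,kos,krs,nor,nrs
∂3: piv[bgjk,bgjn,bgkn,bjkn,bkns,gjor,ikno,ikor,knor] rk=9  ker:gjkn
∂1c = 0
c vs im∂2: residual ≠ 0 ⇒ not boundary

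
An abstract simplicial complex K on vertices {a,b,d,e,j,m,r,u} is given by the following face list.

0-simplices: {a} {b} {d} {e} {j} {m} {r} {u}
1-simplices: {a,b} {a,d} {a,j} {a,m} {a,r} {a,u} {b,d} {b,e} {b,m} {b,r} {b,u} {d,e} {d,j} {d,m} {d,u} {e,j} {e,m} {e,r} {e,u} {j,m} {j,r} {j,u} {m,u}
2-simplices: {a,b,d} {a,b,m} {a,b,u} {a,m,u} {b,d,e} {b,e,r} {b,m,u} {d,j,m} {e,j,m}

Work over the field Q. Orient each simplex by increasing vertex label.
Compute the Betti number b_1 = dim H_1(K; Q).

b_1=8

n_0=8 n_1=23 n_2=9  [Q]
∂1: piv[ab,ad,aj,am,ar,au,be] rk=7  ker:bd,bm,br,bu,de,dj,dm,du,ej,em,er,eu,jm,jr,ju,mu
∂2: piv[abd,abm,abu,amu,bde,ber,djm,ejm] rk=8  ker:bmu
b_1=(23−7)−8=8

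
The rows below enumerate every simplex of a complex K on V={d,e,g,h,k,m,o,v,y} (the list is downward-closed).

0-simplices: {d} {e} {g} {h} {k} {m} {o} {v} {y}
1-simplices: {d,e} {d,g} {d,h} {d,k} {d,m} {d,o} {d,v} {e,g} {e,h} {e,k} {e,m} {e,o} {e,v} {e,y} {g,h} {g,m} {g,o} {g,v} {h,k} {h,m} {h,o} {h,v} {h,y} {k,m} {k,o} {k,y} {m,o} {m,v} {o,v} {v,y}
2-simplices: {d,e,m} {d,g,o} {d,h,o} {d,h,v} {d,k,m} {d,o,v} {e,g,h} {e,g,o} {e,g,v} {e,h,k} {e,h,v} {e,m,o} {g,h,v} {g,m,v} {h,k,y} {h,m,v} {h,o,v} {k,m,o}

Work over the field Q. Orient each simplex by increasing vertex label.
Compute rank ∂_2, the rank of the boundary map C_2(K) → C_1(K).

n_0=9 n_1=30 n_2=18  [Q]
∂1: piv[de,dg,dh,dk,dm,do,dv,ey] rk=8  ker:eg,eh,ek,em,eo,ev,gh,gm,go,gv,hk,hm,ho,hv,hy,km,ko,ky,mo,mv,ov,vy
∂2: piv[dem,dgo,dho,dhv,dkm,dov,egh,ego,egv,ehk,ehv,emo,gmv,hky,hmv,kmo] rk=16  ker:ghv,hov
rk∂_2=16

rank∂_2=16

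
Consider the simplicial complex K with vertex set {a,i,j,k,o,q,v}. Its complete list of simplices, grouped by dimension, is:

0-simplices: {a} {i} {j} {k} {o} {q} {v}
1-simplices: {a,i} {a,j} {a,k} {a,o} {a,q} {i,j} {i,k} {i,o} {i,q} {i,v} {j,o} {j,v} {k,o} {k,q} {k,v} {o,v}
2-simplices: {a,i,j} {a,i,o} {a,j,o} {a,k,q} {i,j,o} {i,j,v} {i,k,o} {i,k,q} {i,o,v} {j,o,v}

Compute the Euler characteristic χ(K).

χ(K)=1

n_0=7 n_1=16 n_2=10
χ=+7−16+10=1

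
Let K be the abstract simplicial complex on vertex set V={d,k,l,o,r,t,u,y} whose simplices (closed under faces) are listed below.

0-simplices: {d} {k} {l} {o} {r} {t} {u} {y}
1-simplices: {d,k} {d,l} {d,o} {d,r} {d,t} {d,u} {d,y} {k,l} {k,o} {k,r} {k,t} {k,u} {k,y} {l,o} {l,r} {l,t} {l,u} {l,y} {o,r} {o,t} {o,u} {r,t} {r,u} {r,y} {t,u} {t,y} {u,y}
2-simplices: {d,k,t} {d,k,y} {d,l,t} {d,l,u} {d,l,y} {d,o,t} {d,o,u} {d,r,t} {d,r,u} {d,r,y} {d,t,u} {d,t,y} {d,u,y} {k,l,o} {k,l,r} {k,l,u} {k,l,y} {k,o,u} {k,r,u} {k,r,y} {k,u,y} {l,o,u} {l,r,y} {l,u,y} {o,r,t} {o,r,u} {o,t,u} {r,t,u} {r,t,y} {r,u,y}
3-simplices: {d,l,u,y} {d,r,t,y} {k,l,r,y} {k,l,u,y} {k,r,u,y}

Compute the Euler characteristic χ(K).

n_0=8 n_1=27 n_2=30 n_3=5
χ=+8−27+30−5=6

χ(K)=6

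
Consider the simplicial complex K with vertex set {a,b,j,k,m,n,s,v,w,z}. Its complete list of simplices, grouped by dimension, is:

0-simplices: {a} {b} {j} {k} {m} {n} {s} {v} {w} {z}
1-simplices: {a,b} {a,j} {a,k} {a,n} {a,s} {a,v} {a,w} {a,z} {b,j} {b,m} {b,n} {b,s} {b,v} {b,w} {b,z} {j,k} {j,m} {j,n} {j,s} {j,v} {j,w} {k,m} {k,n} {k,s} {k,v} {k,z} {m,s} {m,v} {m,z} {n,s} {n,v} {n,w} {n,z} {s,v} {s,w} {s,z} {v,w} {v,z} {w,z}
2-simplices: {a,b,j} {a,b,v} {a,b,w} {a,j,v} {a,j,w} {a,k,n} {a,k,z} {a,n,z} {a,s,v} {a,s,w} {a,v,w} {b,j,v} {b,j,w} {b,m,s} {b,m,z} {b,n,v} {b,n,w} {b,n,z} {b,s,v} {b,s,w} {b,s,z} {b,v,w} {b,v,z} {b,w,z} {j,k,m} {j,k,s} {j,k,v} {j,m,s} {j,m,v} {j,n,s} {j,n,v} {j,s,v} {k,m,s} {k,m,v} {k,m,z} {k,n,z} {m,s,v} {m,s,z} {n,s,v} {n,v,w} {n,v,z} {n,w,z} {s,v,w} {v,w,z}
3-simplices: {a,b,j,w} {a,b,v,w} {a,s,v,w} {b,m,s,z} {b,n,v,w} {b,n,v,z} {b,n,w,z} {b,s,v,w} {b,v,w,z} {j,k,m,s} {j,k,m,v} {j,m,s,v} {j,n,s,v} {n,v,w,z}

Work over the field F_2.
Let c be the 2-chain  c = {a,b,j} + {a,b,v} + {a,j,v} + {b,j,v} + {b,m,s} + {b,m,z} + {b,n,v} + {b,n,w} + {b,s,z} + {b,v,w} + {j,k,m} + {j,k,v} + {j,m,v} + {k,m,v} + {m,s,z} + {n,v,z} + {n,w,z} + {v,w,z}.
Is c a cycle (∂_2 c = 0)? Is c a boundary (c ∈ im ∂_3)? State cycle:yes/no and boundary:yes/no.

cycle:yes boundary:no

n_0=10 n_1=39 n_2=44 n_3=14  [Z2]
∂1: piv[ab,aj,ak,an,as,av,aw,az,bm] rk=9  ker:bj,bn,bs,bv,bw,bz,jk,jm,jn,js,jv,jw,km,kn,ks,kv,kz,ms,mv,mz,ns,nv,nw,nz,sv,sw,sz,vw,vz,wz
∂2: piv[abj,abv,abw,ajv,ajw,akn,akz,anz,asv,asw,avw,bms,bmz,bnv,bnw,bnz,bsv,bsz,bvz,bwz,jkm,jks,jkv,jms,jmv,jns,jnv,jsv,kmz] rk=29  ker:bjv,bjw,bsw,bvw,kms,kmv,knz,msv,msz,nsv,nvw,nvz,nwz,svw,vwz
∂3: piv[abjw,abvw,asvw,bmsz,bnvw,bnvz,bnwz,bsvw,bvwz,jkms,jkmv,jmsv,jnsv] rk=13  ker:nvwz
∂2c = 0
c vs im∂3: residual ≠ 0 ⇒ not boundary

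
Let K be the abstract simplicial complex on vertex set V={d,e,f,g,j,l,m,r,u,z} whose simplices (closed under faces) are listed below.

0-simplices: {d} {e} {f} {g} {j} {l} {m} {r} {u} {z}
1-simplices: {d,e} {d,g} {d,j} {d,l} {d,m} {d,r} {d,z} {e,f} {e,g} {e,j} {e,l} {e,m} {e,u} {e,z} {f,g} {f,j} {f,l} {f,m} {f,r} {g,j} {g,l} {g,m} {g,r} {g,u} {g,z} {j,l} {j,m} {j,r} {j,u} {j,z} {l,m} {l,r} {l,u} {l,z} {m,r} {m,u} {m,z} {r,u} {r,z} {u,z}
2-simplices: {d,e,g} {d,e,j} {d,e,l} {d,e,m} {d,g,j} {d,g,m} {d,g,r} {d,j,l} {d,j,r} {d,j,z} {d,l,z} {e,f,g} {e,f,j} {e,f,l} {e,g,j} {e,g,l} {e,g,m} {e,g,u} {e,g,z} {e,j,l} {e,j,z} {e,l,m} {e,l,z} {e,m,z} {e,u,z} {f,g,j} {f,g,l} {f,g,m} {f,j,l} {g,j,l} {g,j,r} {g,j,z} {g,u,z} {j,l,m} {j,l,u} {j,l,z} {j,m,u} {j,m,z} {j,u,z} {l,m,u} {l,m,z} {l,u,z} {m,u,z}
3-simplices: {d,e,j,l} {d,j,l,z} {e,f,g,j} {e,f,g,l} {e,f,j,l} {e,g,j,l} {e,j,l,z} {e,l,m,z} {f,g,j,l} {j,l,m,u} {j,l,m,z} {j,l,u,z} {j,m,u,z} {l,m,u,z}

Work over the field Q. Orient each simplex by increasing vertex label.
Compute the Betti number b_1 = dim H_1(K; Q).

n_0=10 n_1=40 n_2=43 n_3=14  [Q]
∂1: piv[de,dg,dj,dl,dm,dr,dz,ef,eu] rk=9  ker:eg,ej,el,em,ez,fg,fj,fl,fm,fr,gj,gl,gm,gr,gu,gz,jl,jm,jr,ju,jz,lm,lr,lu,lz,mr,mu,mz,ru,rz,uz
∂2: piv[deg,dej,del,dem,dgj,dgm,dgr,djl,djr,djz,dlz,efg,efj,efl,egl,egu,egz,ejz,elm,emz,euz,fgm,jlm,jlu,jmu,juz] rk=26  ker:egj,egm,ejl,elz,fgj,fgl,fjl,gjl,gjr,gjz,guz,jlz,jmz,lmu,lmz,luz,muz
∂3: piv[dejl,djlz,efgj,efgl,efjl,egjl,ejlz,elmz,jlmu,jlmz,jluz,jmuz] rk=12  ker:fgjl,lmuz
b_1=(40−9)−26=5

b_1=5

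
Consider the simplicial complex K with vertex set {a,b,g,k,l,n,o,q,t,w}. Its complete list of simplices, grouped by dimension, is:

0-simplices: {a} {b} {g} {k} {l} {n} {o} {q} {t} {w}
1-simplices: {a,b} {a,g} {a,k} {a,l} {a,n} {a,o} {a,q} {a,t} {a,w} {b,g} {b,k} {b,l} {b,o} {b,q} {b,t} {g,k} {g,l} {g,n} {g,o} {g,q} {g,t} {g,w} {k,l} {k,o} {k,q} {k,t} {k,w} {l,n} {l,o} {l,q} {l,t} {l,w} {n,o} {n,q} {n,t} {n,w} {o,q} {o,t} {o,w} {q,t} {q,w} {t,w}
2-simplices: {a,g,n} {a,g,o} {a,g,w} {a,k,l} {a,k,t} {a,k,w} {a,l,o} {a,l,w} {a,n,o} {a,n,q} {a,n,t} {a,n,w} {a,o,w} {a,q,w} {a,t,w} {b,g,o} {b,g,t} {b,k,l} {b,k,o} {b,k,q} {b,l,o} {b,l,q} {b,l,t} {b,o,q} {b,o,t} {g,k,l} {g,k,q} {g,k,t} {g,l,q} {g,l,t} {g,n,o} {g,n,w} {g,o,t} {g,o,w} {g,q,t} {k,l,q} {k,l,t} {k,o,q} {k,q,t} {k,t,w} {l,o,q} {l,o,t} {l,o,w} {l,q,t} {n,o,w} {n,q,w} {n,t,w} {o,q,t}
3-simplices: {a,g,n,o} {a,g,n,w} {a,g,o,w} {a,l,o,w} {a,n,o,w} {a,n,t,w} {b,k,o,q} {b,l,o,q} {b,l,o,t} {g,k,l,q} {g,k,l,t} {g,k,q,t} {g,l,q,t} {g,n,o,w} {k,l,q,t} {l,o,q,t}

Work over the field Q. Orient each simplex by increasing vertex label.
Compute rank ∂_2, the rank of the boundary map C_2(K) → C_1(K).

n_0=10 n_1=42 n_2=48 n_3=16  [Q]
∂1: piv[ab,ag,ak,al,an,ao,aq,at,aw] rk=9  ker:bg,bk,bl,bo,bq,bt,gk,gl,gn,go,gq,gt,gw,kl,ko,kq,kt,kw,ln,lo,lq,lt,lw,no,nq,nt,nw,oq,ot,ow,qt,qw,tw
∂2: piv[agn,ago,agw,akl,akt,akw,alo,alw,ano,anq,ant,anw,aow,aqw,atw,bgo,bgt,bkl,bko,bkq,blo,blq,blt,boq,bot,gkl,gkq,gkt,glt,gqt] rk=30  ker:glq,gno,gnw,got,gow,klq,klt,koq,kqt,ktw,loq,lot,low,lqt,now,nqw,ntw,oqt
∂3: piv[agno,agnw,agow,alow,anow,antw,bkoq,bloq,blot,gklq,gklt,gkqt,glqt,loqt] rk=14  ker:gnow,klqt
rk∂_2=30

rank∂_2=30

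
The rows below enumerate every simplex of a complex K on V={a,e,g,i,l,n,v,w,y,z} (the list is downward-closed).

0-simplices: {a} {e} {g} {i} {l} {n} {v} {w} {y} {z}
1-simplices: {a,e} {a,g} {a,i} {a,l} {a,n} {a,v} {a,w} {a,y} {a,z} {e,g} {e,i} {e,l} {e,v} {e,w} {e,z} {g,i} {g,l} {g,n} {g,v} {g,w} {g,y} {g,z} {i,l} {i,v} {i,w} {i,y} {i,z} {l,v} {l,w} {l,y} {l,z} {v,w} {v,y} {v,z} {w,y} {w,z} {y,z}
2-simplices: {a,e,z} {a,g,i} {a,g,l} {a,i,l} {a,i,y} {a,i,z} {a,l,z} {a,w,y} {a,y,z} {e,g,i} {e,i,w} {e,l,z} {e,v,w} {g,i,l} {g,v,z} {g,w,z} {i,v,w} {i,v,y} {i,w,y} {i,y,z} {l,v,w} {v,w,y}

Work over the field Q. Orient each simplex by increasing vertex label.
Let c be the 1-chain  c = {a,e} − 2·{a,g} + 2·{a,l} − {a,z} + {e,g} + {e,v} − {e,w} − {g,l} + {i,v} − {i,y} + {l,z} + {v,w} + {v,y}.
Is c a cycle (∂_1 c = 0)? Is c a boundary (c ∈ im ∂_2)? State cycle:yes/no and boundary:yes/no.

cycle:yes boundary:no

n_0=10 n_1=37 n_2=22  [Q]
∂1: piv[ae,ag,ai,al,an,av,aw,ay,az] rk=9  ker:eg,ei,el,ev,ew,ez,gi,gl,gn,gv,gw,gy,gz,il,iv,iw,iy,iz,lv,lw,ly,lz,vw,vy,vz,wy,wz,yz
∂2: piv[aez,agi,agl,ail,aiy,aiz,alz,awy,ayz,egi,eiw,elz,evw,gvz,gwz,ivw,ivy,iwy,lvw] rk=19  ker:gil,iyz,vwy
∂1c = 0
c vs im∂2: residual ≠ 0 ⇒ not boundary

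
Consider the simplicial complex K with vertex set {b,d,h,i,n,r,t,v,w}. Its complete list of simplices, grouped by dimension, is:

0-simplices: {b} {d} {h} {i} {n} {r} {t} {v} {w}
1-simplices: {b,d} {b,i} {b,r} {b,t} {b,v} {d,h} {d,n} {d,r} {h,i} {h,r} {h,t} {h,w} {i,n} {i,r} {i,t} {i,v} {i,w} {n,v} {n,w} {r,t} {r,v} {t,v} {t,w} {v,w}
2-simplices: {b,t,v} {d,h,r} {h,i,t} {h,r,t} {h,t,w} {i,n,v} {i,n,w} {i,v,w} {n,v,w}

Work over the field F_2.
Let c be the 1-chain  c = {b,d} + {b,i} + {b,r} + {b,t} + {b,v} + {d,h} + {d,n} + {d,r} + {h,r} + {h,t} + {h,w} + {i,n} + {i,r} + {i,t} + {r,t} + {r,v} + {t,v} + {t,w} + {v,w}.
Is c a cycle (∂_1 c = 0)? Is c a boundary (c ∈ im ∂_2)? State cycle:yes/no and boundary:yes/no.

cycle:no boundary:no

n_0=9 n_1=24 n_2=9  [Z2]
∂1: piv[bd,bi,br,bt,bv,dh,dn,hw] rk=8  ker:dr,hi,hr,ht,in,ir,it,iv,iw,nv,nw,rt,rv,tv,tw,vw
∂2: piv[btv,dhr,hit,hrt,htw,inv,inw,ivw] rk=8  ker:nvw
∂1c = {b} + {w}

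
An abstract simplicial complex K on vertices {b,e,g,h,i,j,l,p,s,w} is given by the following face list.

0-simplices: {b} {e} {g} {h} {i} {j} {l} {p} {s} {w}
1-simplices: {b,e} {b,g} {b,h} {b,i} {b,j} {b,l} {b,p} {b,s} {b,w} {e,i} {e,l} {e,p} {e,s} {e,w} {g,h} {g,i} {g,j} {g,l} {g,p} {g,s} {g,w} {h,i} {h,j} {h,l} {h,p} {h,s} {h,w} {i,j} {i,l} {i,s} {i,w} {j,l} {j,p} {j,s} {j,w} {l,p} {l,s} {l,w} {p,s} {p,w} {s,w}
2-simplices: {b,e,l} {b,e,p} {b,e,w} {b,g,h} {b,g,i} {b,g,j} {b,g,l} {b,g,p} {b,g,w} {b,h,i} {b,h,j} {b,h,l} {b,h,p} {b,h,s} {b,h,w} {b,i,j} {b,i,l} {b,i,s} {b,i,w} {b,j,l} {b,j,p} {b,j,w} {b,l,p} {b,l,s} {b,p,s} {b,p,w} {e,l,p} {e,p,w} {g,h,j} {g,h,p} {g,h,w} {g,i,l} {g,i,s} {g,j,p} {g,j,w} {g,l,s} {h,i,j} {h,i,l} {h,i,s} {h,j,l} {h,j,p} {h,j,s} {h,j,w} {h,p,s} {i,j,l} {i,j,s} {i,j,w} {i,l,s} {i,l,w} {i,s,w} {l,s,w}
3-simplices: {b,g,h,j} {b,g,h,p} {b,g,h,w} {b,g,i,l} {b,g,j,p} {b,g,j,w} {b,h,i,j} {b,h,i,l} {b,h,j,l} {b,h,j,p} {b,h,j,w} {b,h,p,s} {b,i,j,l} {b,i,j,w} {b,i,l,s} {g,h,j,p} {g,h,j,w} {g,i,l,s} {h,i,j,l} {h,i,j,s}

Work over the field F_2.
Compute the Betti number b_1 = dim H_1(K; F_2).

b_1=2

n_0=10 n_1=41 n_2=51 n_3=20  [Z2]
∂1: piv[be,bg,bh,bi,bj,bl,bp,bs,bw] rk=9  ker:ei,el,ep,es,ew,gh,gi,gj,gl,gp,gs,gw,hi,hj,hl,hp,hs,hw,ij,il,is,iw,jl,jp,js,jw,lp,ls,lw,ps,pw,sw
∂2: piv[bel,bep,bew,bgh,bgi,bgj,bgl,bgp,bgw,bhi,bhj,bhl,bhp,bhs,bhw,bij,bil,bis,biw,bjl,bjp,bjw,blp,bls,bps,bpw,gis,hjs,ilw,isw] rk=30  ker:elp,epw,ghj,ghp,ghw,gil,gjp,gjw,gls,hij,hil,his,hjl,hjp,hjw,hps,ijl,ijs,ijw,ils,lsw
∂3: piv[bghj,bghp,bghw,bgil,bgjp,bgjw,bhij,bhil,bhjl,bhjp,bhjw,bhps,bijl,bijw,bils,gils,hijs] rk=17  ker:ghjp,ghjw,hijl
b_1=(41−9)−30=2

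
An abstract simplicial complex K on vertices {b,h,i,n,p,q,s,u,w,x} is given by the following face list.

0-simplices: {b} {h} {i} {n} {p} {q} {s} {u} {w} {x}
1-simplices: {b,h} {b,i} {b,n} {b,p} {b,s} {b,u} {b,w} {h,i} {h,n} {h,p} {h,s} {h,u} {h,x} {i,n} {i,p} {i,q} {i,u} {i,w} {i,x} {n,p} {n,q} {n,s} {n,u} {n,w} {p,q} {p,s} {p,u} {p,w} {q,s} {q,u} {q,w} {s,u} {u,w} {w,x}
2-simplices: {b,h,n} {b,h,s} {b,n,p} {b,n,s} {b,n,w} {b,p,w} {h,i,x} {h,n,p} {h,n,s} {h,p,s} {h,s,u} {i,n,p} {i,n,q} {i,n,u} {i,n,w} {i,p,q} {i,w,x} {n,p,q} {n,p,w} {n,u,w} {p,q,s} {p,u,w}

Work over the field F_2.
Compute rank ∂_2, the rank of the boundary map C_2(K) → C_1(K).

n_0=10 n_1=34 n_2=22  [Z2]
∂1: piv[bh,bi,bn,bp,bs,bu,bw,hx,iq] rk=9  ker:hi,hn,hp,hs,hu,in,ip,iu,iw,ix,np,nq,ns,nu,nw,pq,ps,pu,pw,qs,qu,qw,su,uw,wx
∂2: piv[bhn,bhs,bnp,bns,bnw,bpw,hix,hnp,hps,hsu,inp,inq,inu,inw,ipq,iwx,nuw,pqs,puw] rk=19  ker:hns,npq,npw
rk∂_2=19

rank∂_2=19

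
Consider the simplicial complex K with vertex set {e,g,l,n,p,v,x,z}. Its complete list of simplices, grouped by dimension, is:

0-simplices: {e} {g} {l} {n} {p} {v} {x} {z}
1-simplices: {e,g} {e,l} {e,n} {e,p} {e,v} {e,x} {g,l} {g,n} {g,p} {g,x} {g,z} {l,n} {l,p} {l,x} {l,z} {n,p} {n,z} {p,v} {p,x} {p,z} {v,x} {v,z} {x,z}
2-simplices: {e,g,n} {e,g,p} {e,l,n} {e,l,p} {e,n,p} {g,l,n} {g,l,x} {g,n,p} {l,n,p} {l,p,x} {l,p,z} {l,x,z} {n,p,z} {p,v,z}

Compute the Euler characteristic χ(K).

n_0=8 n_1=23 n_2=14
χ=+8−23+14=-1

χ(K)=-1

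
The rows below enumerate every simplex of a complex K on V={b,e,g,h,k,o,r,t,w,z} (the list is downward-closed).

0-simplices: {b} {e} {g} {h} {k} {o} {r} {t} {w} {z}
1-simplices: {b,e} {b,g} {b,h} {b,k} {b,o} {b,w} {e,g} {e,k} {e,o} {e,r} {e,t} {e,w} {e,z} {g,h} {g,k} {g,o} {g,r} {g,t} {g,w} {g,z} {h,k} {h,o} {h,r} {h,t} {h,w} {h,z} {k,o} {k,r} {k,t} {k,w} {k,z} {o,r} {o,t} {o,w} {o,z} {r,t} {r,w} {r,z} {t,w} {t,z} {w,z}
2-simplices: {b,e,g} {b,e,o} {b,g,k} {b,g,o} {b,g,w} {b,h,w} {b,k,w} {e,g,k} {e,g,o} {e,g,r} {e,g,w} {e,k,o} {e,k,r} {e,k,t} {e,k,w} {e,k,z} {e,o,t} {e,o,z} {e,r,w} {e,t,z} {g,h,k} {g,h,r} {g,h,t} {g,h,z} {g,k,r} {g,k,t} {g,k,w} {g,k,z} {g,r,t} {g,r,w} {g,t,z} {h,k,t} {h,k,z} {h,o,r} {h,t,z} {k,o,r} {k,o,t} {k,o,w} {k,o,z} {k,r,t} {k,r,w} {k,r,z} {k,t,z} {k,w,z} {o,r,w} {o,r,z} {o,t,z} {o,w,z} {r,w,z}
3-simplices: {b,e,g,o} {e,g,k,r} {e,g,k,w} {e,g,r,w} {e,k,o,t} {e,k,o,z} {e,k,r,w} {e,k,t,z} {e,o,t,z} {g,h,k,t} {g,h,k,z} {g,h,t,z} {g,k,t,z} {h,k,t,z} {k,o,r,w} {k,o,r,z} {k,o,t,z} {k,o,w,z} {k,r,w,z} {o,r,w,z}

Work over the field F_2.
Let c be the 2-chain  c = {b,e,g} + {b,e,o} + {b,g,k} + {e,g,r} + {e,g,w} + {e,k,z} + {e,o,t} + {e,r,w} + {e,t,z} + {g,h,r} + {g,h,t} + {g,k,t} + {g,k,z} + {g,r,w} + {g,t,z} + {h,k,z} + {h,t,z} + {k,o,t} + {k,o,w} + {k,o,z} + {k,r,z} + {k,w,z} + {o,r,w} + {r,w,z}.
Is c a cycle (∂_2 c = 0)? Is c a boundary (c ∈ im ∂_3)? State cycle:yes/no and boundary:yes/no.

cycle:no boundary:no

n_0=10 n_1=41 n_2=49 n_3=20  [Z2]
∂1: piv[be,bg,bh,bk,bo,bw,er,et,ez] rk=9  ker:eg,ek,eo,ew,gh,gk,go,gr,gt,gw,gz,hk,ho,hr,ht,hw,hz,ko,kr,kt,kw,kz,or,ot,ow,oz,rt,rw,rz,tw,tz,wz
∂2: piv[beg,beo,bgk,bgo,bgw,bhw,bkw,egk,egr,egw,eko,ekr,ekt,ekz,eot,eoz,erw,etz,ghk,ghr,ght,ghz,gkt,gkz,grt,hor,kor,kow,krz,kwz] rk=30  ker:ego,ekw,gkr,gkw,grw,gtz,hkt,hkz,htz,kot,koz,krt,krw,ktz,orw,orz,otz,owz,rwz
∂3: piv[bego,egkr,egkw,egrw,ekot,ekoz,ekrw,ektz,eotz,ghkt,ghkz,ghtz,gktz,korw,korz,kowz,krwz] rk=17  ker:hktz,kotz,orwz
∂2c = {b,k} + {b,o} + {e,g} + {e,k} + {g,k} + {g,r} + {g,t} + {h,k} + {h,r} + {k,o} + {k,r} + {o,r} + {o,z} + {t,z}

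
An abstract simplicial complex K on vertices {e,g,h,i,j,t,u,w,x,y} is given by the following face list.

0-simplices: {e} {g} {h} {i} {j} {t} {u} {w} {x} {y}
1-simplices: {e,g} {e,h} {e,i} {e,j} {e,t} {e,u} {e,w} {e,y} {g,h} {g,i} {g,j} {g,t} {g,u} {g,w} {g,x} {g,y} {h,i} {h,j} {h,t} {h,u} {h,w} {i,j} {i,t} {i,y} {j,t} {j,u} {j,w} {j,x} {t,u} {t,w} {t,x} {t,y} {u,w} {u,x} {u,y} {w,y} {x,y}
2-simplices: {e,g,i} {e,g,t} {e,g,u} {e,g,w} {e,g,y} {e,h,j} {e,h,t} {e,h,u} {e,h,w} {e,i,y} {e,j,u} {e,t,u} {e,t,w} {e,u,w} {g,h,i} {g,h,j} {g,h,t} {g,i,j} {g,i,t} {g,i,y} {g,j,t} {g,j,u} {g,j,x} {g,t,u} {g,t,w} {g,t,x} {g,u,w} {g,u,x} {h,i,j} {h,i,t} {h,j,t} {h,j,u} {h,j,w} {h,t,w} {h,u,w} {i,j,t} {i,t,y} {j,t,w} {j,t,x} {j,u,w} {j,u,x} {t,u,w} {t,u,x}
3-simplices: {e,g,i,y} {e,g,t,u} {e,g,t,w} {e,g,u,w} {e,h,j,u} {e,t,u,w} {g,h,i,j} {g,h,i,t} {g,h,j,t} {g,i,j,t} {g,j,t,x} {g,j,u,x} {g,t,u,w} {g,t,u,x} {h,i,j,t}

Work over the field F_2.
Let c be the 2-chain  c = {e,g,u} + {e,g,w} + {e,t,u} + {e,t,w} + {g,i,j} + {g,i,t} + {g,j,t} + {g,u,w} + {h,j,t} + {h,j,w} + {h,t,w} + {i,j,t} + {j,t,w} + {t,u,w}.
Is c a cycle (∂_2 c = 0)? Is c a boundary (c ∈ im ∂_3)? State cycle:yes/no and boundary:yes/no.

n_0=10 n_1=37 n_2=43 n_3=15  [Z2]
∂1: piv[eg,eh,ei,ej,et,eu,ew,ey,gx] rk=9  ker:gh,gi,gj,gt,gu,gw,gy,hi,hj,ht,hu,hw,ij,it,iy,jt,ju,jw,jx,tu,tw,tx,ty,uw,ux,uy,wy,xy
∂2: piv[egi,egt,egu,egw,egy,ehj,eht,ehu,ehw,eiy,eju,etu,etw,euw,ghi,ghj,ght,gij,git,gjt,gjx,gtx,gux,hjw,ity] rk=25  ker:giy,gju,gtu,gtw,guw,hij,hit,hjt,hju,htw,huw,ijt,jtw,jtx,juw,jux,tuw,tux
∂3: piv[egiy,egtu,egtw,eguw,ehju,etuw,ghij,ghit,ghjt,gijt,gjtx,gjux,gtux] rk=13  ker:gtuw,hijt
∂2c = 0
c vs im∂3: residual ≠ 0 ⇒ not boundary

cycle:yes boundary:no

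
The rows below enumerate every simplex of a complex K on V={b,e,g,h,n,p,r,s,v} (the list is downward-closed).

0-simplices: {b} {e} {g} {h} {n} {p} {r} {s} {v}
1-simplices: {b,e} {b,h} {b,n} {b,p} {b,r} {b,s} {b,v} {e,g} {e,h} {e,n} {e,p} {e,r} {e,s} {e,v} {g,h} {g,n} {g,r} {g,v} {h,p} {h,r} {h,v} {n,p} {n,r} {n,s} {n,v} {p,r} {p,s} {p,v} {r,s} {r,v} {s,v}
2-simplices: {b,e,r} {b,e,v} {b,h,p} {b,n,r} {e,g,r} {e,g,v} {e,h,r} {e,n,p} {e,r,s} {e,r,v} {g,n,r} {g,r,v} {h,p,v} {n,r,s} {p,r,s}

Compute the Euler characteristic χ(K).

n_0=9 n_1=31 n_2=15
χ=+9−31+15=-7

χ(K)=-7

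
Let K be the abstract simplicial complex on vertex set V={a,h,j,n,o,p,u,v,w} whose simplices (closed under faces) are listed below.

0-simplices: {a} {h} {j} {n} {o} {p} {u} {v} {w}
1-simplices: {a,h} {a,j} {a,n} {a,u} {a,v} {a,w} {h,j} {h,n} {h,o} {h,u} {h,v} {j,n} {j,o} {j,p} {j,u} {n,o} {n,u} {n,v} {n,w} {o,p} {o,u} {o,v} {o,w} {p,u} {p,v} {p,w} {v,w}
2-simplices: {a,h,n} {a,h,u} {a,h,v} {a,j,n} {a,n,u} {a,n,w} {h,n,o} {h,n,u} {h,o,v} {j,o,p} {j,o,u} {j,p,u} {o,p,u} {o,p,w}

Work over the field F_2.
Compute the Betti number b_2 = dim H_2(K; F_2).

n_0=9 n_1=27 n_2=14  [Z2]
∂1: piv[ah,aj,an,au,av,aw,ho,jp] rk=8  ker:hj,hn,hu,hv,jn,jo,ju,no,nu,nv,nw,op,ou,ov,ow,pu,pv,pw,vw
∂2: piv[ahn,ahu,ahv,ajn,anu,anw,hno,hov,jop,jou,jpu,opw] rk=12  ker:hnu,opu
b_2=(14−12)−0=2

b_2=2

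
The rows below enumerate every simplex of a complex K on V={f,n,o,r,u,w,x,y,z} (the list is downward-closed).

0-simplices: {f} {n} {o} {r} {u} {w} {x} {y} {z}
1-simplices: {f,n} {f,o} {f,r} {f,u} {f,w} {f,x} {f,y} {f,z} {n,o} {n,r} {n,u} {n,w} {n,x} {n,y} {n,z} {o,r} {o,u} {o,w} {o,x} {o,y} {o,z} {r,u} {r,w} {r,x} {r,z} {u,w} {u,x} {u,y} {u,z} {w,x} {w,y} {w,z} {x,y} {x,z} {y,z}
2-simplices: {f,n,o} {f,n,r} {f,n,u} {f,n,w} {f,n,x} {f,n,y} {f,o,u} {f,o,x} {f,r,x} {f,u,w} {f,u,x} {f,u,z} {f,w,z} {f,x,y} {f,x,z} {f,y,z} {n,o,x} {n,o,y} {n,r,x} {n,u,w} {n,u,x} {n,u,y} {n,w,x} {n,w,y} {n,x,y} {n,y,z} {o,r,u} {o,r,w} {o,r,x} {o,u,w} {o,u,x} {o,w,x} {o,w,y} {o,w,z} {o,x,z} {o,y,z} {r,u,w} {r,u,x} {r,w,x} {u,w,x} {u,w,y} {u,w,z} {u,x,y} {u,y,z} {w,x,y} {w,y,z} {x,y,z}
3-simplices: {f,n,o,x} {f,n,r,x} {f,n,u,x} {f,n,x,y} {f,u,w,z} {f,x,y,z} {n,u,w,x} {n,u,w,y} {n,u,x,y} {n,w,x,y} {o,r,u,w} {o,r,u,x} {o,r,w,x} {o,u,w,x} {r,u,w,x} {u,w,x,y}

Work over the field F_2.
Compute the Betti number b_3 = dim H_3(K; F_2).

n_0=9 n_1=35 n_2=47 n_3=16  [Z2]
∂1: piv[fn,fo,fr,fu,fw,fx,fy,fz] rk=8  ker:no,nr,nu,nw,nx,ny,nz,or,ou,ow,ox,oy,oz,ru,rw,rx,rz,uw,ux,uy,uz,wx,wy,wz,xy,xz,yz
∂2: piv[fno,fnr,fnu,fnw,fnx,fny,fou,fox,frx,fuw,fux,fuz,fwz,fxy,fxz,fyz,noy,nuy,nwx,nwy,nyz,oru,orw,orx,ouw,owz] rk=26  ker:nox,nrx,nuw,nux,nxy,oux,owx,owy,oxz,oyz,ruw,rux,rwx,uwx,uwy,uwz,uxy,uyz,wxy,wyz,xyz
∂3: piv[fnox,fnrx,fnux,fnxy,fuwz,fxyz,nuwx,nuwy,nuxy,nwxy,oruw,orux,orwx,ouwx] rk=14  ker:ruwx,uwxy
b_3=(16−14)−0=2

b_3=2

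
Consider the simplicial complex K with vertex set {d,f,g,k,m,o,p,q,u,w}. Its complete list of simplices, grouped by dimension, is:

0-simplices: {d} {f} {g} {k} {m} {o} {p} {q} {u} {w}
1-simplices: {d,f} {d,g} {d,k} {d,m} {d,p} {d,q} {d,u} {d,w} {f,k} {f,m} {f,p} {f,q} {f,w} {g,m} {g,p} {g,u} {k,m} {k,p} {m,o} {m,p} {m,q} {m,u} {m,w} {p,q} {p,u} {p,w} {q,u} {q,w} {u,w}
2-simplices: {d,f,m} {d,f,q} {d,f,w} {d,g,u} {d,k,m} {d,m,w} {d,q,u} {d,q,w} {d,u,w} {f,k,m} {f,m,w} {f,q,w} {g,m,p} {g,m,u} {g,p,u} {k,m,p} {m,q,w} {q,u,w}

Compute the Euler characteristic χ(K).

n_0=10 n_1=29 n_2=18
χ=+10−29+18=-1

χ(K)=-1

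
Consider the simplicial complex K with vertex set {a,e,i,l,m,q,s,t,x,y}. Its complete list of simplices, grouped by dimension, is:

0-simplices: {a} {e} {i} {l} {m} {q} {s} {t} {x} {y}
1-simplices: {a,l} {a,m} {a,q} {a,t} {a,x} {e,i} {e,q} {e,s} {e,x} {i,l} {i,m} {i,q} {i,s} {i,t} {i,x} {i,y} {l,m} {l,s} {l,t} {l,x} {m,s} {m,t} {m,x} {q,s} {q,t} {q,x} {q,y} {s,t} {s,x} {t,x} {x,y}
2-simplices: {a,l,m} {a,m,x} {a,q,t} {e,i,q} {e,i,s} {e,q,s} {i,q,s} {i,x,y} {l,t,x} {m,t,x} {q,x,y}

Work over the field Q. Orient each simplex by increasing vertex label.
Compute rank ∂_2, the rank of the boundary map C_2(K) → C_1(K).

rank∂_2=10

n_0=10 n_1=31 n_2=11  [Q]
∂1: piv[al,am,aq,at,ax,ei,eq,es,iy] rk=9  ker:ex,il,im,iq,is,it,ix,lm,ls,lt,lx,ms,mt,mx,qs,qt,qx,qy,st,sx,tx,xy
∂2: piv[alm,amx,aqt,eiq,eis,eqs,ixy,ltx,mtx,qxy] rk=10  ker:iqs
rk∂_2=10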